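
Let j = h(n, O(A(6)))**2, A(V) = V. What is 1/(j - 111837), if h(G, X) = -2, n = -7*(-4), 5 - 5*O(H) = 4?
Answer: -1/111833 ≈ -8.9419e-6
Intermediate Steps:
O(H) = 1/5 (O(H) = 1 - 1/5*4 = 1 - 4/5 = 1/5)
n = 28
j = 4 (j = (-2)**2 = 4)
1/(j - 111837) = 1/(4 - 111837) = 1/(-111833) = -1/111833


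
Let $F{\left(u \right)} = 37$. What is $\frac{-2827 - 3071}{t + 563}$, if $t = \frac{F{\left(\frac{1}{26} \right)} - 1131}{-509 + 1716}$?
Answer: $- \frac{2372962}{226149} \approx -10.493$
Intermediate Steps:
$t = - \frac{1094}{1207}$ ($t = \frac{37 - 1131}{-509 + 1716} = - \frac{1094}{1207} \approx -0.90638$)
$\frac{-2827 - 3071}{t + 563} = \frac{-2827 - 3071}{- \frac{1094}{1207} + 563} = - \frac{5898}{\frac{678447}{1207}} = \left(-5898\right) \frac{1207}{678447} = - \frac{2372962}{226149}$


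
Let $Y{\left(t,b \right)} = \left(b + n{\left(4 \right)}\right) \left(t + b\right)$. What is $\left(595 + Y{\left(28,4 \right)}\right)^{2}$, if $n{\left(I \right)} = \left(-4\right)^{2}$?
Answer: $1525225$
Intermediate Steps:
$n{\left(I \right)} = 16$
$Y{\left(t,b \right)} = \left(16 + b\right) \left(b + t\right)$ ($Y{\left(t,b \right)} = \left(b + 16\right) \left(t + b\right) = \left(16 + b\right) \left(b + t\right)$)
$\left(595 + Y{\left(28,4 \right)}\right)^{2} = \left(595 + \left(4^{2} + 16 \cdot 4 + 16 \cdot 28 + 4 \cdot 28\right)\right)^{2} = \left(595 + \left(16 + 64 + 448 + 112\right)\right)^{2} = \left(595 + 640\right)^{2} = 1235^{2} = 1525225$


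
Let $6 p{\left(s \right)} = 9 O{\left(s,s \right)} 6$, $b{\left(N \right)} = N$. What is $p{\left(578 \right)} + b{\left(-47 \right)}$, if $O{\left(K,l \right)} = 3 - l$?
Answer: $-5222$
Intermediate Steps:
$p{\left(s \right)} = 27 - 9 s$ ($p{\left(s \right)} = \frac{9 \left(3 - s\right) 6}{6} = \frac{\left(27 - 9 s\right) 6}{6} = \frac{162 - 54 s}{6} = 27 - 9 s$)
$p{\left(578 \right)} + b{\left(-47 \right)} = \left(27 - 5202\right) - 47 = -5175 - 47 = -5222$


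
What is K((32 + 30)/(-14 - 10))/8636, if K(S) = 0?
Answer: 0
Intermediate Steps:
K((32 + 30)/(-14 - 10))/8636 = 0/8636 = 0*(1/8636) = 0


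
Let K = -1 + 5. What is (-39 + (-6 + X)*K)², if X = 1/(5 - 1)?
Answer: 3844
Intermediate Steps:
X = ¼ (X = 1/4 = ¼ ≈ 0.25000)
K = 4
(-39 + (-6 + X)*K)² = (-39 + (-6 + ¼)*4)² = (-39 - 23/4*4)² = (-39 - 23)² = (-62)² = 3844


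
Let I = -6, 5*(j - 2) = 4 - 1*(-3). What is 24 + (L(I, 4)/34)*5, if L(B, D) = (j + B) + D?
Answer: 823/34 ≈ 24.206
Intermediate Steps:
j = 17/5 (j = 2 + (4 - 1*(-3))/5 = 2 + (4 + 3)/5 = 2 + (1/5)*7 = 2 + 7/5 = 17/5 ≈ 3.4000)
L(B, D) = 17/5 + B + D (L(B, D) = (17/5 + B) + D = 17/5 + B + D)
24 + (L(I, 4)/34)*5 = 24 + ((17/5 - 6 + 4)/34)*5 = 24 + ((7/5)*(1/34))*5 = 24 + (7/170)*5 = 24 + 7/34 = 823/34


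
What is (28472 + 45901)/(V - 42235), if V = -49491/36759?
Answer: -911292369/517521952 ≈ -1.7609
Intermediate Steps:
V = -16497/12253 (V = -49491*1/36759 = -16497/12253 ≈ -1.3464)
(28472 + 45901)/(V - 42235) = (28472 + 45901)/(-16497/12253 - 42235) = 74373/(-517521952/12253) = 74373*(-12253/517521952) = -911292369/517521952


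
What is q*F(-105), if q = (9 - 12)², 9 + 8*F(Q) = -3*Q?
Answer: 1377/4 ≈ 344.25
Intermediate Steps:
F(Q) = -9/8 - 3*Q/8 (F(Q) = -9/8 + (-3*Q)/8 = -9/8 - 3*Q/8)
q = 9 (q = (-3)² = 9)
q*F(-105) = 9*(-9/8 - 3/8*(-105)) = 9*(-9/8 + 315/8) = 9*(153/4) = 1377/4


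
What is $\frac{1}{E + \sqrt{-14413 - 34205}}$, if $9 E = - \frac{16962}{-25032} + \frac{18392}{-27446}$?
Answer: $\frac{221159038197636}{12908293584070536676369} - \frac{796513241014828848 i \sqrt{5402}}{12908293584070536676369} \approx 1.7133 \cdot 10^{-8} - 0.0045353 i$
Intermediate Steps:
$E = \frac{429209}{515271204}$ ($E = \frac{- \frac{16962}{-25032} + \frac{18392}{-27446}}{9} = \frac{\left(-16962\right) \left(- \frac{1}{25032}\right) + 18392 \left(- \frac{1}{27446}\right)}{9} = \frac{\frac{2827}{4172} - \frac{9196}{13723}}{9} = \frac{1}{9} \cdot \frac{429209}{57252356} = \frac{429209}{515271204} \approx 0.00083298$)
$\frac{1}{E + \sqrt{-14413 - 34205}} = \frac{1}{\frac{429209}{515271204} + \sqrt{-14413 - 34205}} = \frac{1}{\frac{429209}{515271204} + \sqrt{-48618}} = \frac{1}{\frac{429209}{515271204} + 3 i \sqrt{5402}}$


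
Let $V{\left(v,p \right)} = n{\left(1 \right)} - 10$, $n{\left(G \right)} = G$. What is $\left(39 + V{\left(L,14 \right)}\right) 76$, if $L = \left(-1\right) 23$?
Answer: $2280$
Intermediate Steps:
$L = -23$
$V{\left(v,p \right)} = -9$ ($V{\left(v,p \right)} = 1 - 10 = -9$)
$\left(39 + V{\left(L,14 \right)}\right) 76 = \left(39 - 9\right) 76 = 30 \cdot 76 = 2280$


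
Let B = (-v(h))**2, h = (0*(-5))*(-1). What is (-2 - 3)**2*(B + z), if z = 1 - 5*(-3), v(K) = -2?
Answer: 500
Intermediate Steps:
h = 0 (h = 0*(-1) = 0)
z = 16 (z = 1 + 15 = 16)
B = 4 (B = (-1*(-2))**2 = 2**2 = 4)
(-2 - 3)**2*(B + z) = (-2 - 3)**2*(4 + 16) = (-5)**2*20 = 25*20 = 500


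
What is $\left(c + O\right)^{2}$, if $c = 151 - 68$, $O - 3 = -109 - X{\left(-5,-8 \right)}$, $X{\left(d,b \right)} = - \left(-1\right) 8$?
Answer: $961$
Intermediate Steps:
$X{\left(d,b \right)} = 8$ ($X{\left(d,b \right)} = \left(-1\right) \left(-8\right) = 8$)
$O = -114$ ($O = 3 - 117 = -114$)
$c = 83$
$\left(c + O\right)^{2} = \left(83 - 114\right)^{2} = \left(-31\right)^{2} = 961$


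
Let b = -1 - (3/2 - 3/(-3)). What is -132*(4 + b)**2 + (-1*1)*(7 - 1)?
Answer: -39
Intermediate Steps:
b = -7/2 (b = -1 - (3*(1/2) - 3*(-1/3)) = -1 - (3/2 + 1) = -1 - 1*5/2 = -1 - 5/2 = -7/2 ≈ -3.5000)
-132*(4 + b)**2 + (-1*1)*(7 - 1) = -132*(4 - 7/2)**2 + (-1*1)*(7 - 1) = -132*(1/2)**2 - 1*6 = -132*1/4 - 6 = -33 - 6 = -39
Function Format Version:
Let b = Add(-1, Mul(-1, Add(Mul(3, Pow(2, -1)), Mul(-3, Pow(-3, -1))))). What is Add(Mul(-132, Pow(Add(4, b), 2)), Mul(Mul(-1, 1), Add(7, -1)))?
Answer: -39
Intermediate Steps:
b = Rational(-7, 2) (b = Add(-1, Mul(-1, Add(Mul(3, Rational(1, 2)), Mul(-3, Rational(-1, 3))))) = Add(-1, Mul(-1, Add(Rational(3, 2), 1))) = Add(-1, Mul(-1, Rational(5, 2))) = Add(-1, Rational(-5, 2)) = Rational(-7, 2) ≈ -3.5000)
Add(Mul(-132, Pow(Add(4, b), 2)), Mul(Mul(-1, 1), Add(7, -1))) = Add(Mul(-132, Pow(Add(4, Rational(-7, 2)), 2)), Mul(Mul(-1, 1), Add(7, -1))) = Add(Mul(-132, Pow(Rational(1, 2), 2)), Mul(-1, 6)) = Add(Mul(-132, Rational(1, 4)), -6) = Add(-33, -6) = -39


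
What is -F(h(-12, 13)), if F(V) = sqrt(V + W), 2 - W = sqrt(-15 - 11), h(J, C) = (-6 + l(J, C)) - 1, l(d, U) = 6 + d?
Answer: -sqrt(-11 - I*sqrt(26)) ≈ -0.74979 + 3.4003*I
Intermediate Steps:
h(J, C) = -1 + J (h(J, C) = (-6 + (6 + J)) - 1 = J - 1 = -1 + J)
W = 2 - I*sqrt(26) (W = 2 - sqrt(-15 - 11) = 2 - sqrt(-26) = 2 - I*sqrt(26) ≈ 2.0 - 5.099*I)
F(V) = sqrt(2 + V - I*sqrt(26)) (F(V) = sqrt(V + (2 - I*sqrt(26))) = sqrt(2 + V - I*sqrt(26)))
-F(h(-12, 13)) = -sqrt(2 + (-1 - 12) - I*sqrt(26)) = -sqrt(2 - 13 - I*sqrt(26)) = -sqrt(-11 - I*sqrt(26))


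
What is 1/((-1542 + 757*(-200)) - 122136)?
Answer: -1/275078 ≈ -3.6353e-6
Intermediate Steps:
1/((-1542 + 757*(-200)) - 122136) = 1/((-1542 - 151400) - 122136) = 1/(-152942 - 122136) = 1/(-275078) = -1/275078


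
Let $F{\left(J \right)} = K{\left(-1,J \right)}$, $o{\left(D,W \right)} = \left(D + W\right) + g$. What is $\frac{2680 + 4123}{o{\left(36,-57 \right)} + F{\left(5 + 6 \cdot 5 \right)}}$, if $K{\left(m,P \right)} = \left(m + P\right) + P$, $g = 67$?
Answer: $\frac{6803}{115} \approx 59.156$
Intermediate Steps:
$K{\left(m,P \right)} = m + 2 P$ ($K{\left(m,P \right)} = \left(P + m\right) + P = m + 2 P$)
$o{\left(D,W \right)} = 67 + D + W$ ($o{\left(D,W \right)} = \left(D + W\right) + 67 = 67 + D + W$)
$F{\left(J \right)} = -1 + 2 J$
$\frac{2680 + 4123}{o{\left(36,-57 \right)} + F{\left(5 + 6 \cdot 5 \right)}} = \frac{2680 + 4123}{\left(67 + 36 - 57\right) - \left(1 - 2 \left(5 + 6 \cdot 5\right)\right)} = \frac{6803}{46 - \left(1 - 2 \left(5 + 30\right)\right)} = \frac{6803}{46 + \left(-1 + 2 \cdot 35\right)} = \frac{6803}{46 + \left(-1 + 70\right)} = \frac{6803}{46 + 69} = \frac{6803}{115}$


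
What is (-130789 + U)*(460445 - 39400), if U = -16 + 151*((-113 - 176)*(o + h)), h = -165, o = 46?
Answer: 2131429156620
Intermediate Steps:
U = 5193025 (U = -16 + 151*((-113 - 176)*(46 - 165)) = -16 + 151*(-289*(-119)) = -16 + 151*34391 = -16 + 5193041 = 5193025)
(-130789 + U)*(460445 - 39400) = (-130789 + 5193025)*(460445 - 39400) = 5062236*421045 = 2131429156620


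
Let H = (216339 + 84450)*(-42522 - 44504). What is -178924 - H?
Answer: 26176284590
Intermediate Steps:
H = -26176463514 (H = 300789*(-87026) = -26176463514)
-178924 - H = -178924 - 1*(-26176463514) = -178924 + 26176463514 = 26176284590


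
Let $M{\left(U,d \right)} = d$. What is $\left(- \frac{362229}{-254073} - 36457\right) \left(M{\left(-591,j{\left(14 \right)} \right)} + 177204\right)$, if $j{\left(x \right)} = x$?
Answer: $- \frac{547153316859592}{84691} \approx -6.4606 \cdot 10^{9}$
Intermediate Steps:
$\left(- \frac{362229}{-254073} - 36457\right) \left(M{\left(-591,j{\left(14 \right)} \right)} + 177204\right) = \left(- \frac{362229}{-254073} - 36457\right) \left(14 + 177204\right) = \left(\left(-362229\right) \left(- \frac{1}{254073}\right) - 36457\right) 177218 = \left(\frac{120743}{84691} - 36457\right) 177218 = \left(- \frac{3087459044}{84691}\right) 177218 = - \frac{547153316859592}{84691}$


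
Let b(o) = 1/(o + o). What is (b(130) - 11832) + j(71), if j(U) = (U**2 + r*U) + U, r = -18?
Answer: -2079479/260 ≈ -7998.0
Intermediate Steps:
b(o) = 1/(2*o)
j(U) = U**2 - 17*U (j(U) = (U**2 - 18*U) + U = U**2 - 17*U)
(b(130) - 11832) + j(71) = ((1/2)/130 - 11832) + 71*(-17 + 71) = ((1/2)*(1/130) - 11832) + 71*54 = (1/260 - 11832) + 3834 = -3076319/260 + 3834 = -2079479/260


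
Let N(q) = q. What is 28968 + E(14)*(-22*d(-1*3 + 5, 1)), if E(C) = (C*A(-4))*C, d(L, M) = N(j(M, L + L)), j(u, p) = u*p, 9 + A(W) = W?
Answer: 253192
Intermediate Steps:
A(W) = -9 + W
j(u, p) = p*u
d(L, M) = 2*L*M (d(L, M) = (L + L)*M = (2*L)*M = 2*L*M)
E(C) = -13*C**2 (E(C) = (C*(-9 - 4))*C = (C*(-13))*C = (-13*C)*C = -13*C**2)
28968 + E(14)*(-22*d(-1*3 + 5, 1)) = 28968 + (-13*14**2)*(-44*(-1*3 + 5)) = 28968 + (-13*196)*(-44*(-3 + 5)) = 28968 - (-56056)*2*2*1 = 28968 - (-56056)*4 = 28968 - 2548*(-88) = 28968 + 224224 = 253192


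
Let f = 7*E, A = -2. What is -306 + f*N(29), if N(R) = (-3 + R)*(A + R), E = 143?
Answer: 702396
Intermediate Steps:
f = 1001 (f = 7*143 = 1001)
N(R) = (-3 + R)*(-2 + R)
-306 + f*N(29) = -306 + 1001*(6 + 29² - 5*29) = -306 + 1001*(6 + 841 - 145) = -306 + 1001*702 = -306 + 702702 = 702396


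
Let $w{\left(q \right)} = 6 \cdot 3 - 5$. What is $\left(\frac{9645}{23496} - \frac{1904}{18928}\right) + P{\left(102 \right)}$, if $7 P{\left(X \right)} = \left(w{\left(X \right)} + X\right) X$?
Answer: $\frac{15528793177}{9265256} \approx 1676.0$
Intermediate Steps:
$w{\left(q \right)} = 13$ ($w{\left(q \right)} = 18 - 5 = 13$)
$P{\left(X \right)} = \frac{X \left(13 + X\right)}{7}$ ($P{\left(X \right)} = \frac{\left(13 + X\right) X}{7} = \frac{X \left(13 + X\right)}{7}$)
$\left(\frac{9645}{23496} - \frac{1904}{18928}\right) + P{\left(102 \right)} = \left(\frac{9645}{23496} - \frac{1904}{18928}\right) + \frac{1}{7} \cdot 102 \left(13 + 102\right) = \left(9645 \cdot \frac{1}{23496} - \frac{17}{169}\right) + \frac{1}{7} \cdot 102 \cdot 115 = \left(\frac{3215}{7832} - \frac{17}{169}\right) + \frac{11730}{7} = \frac{410191}{1323608} + \frac{11730}{7} = \frac{15528793177}{9265256}$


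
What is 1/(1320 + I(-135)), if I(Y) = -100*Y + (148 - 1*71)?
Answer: 1/14897 ≈ 6.7128e-5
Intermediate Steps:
I(Y) = 77 - 100*Y (I(Y) = -100*Y + (148 - 71) = -100*Y + 77 = 77 - 100*Y)
1/(1320 + I(-135)) = 1/(1320 + (77 - 100*(-135))) = 1/(1320 + (77 + 13500)) = 1/(1320 + 13577) = 1/14897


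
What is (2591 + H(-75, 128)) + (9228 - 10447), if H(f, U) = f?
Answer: 1297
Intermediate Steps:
(2591 + H(-75, 128)) + (9228 - 10447) = (2591 - 75) + (9228 - 10447) = 2516 - 1219 = 1297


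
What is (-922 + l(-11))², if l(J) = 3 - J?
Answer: 824464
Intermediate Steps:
(-922 + l(-11))² = (-922 + (3 - 1*(-11)))² = (-922 + (3 + 11))² = (-922 + 14)² = (-908)² = 824464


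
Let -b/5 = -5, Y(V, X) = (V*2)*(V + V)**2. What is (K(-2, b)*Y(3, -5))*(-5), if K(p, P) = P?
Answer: -27000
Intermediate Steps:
Y(V, X) = 8*V**3 (Y(V, X) = (2*V)*(2*V)**2 = (2*V)*(4*V**2) = 8*V**3)
b = 25 (b = -5*(-5) = 25)
(K(-2, b)*Y(3, -5))*(-5) = (25*(8*3**3))*(-5) = (25*(8*27))*(-5) = (25*216)*(-5) = 5400*(-5) = -27000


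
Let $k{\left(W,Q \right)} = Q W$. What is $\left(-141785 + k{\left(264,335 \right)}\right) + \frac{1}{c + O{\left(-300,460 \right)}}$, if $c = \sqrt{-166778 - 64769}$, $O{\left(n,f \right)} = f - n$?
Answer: $\frac{- 53345 \sqrt{231547} + 40542199 i}{\sqrt{231547} - 760 i} \approx -53345.0 - 0.00061035 i$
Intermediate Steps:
$c = i \sqrt{231547}$ ($c = \sqrt{-231547} = i \sqrt{231547} \approx 481.19 i$)
$\left(-141785 + k{\left(264,335 \right)}\right) + \frac{1}{c + O{\left(-300,460 \right)}} = \left(-141785 + 335 \cdot 264\right) + \frac{1}{i \sqrt{231547} + \left(460 - -300\right)} = \left(-141785 + 88440\right) + \frac{1}{i \sqrt{231547} + \left(460 + 300\right)} = -53345 + \frac{1}{i \sqrt{231547} + 760} = -53345 + \frac{1}{760 + i \sqrt{231547}}$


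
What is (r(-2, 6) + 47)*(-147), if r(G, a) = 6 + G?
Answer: -7497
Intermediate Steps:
(r(-2, 6) + 47)*(-147) = ((6 - 2) + 47)*(-147) = (4 + 47)*(-147) = 51*(-147) = -7497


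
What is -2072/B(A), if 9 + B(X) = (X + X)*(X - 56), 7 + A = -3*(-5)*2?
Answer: 2072/1527 ≈ 1.3569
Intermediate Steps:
A = 23 (A = -7 - 3*(-5)*2 = -7 + 15*2 = -7 + 30 = 23)
B(X) = -9 + 2*X*(-56 + X) (B(X) = -9 + (X + X)*(X - 56) = -9 + (2*X)*(-56 + X) = -9 + 2*X*(-56 + X))
-2072/B(A) = -2072/(-9 - 112*23 + 2*23²) = -2072/(-9 - 2576 + 2*529) = -2072/(-9 - 2576 + 1058) = -2072/(-1527) = -2072*(-1/1527) = 2072/1527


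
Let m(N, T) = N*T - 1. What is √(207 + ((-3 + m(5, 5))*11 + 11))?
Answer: √449 ≈ 21.190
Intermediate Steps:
m(N, T) = -1 + N*T
√(207 + ((-3 + m(5, 5))*11 + 11)) = √(207 + ((-3 + (-1 + 5*5))*11 + 11)) = √(207 + ((-3 + (-1 + 25))*11 + 11)) = √(207 + ((-3 + 24)*11 + 11)) = √(207 + (21*11 + 11)) = √(207 + (231 + 11)) = √(207 + 242) = √449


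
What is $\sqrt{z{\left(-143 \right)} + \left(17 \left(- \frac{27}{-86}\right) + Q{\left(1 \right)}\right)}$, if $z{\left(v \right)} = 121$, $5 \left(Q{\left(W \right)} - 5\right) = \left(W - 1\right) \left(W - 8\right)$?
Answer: $\frac{3 \sqrt{107930}}{86} \approx 11.46$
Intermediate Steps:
$Q{\left(W \right)} = 5 + \frac{\left(-1 + W\right) \left(-8 + W\right)}{5}$ ($Q{\left(W \right)} = 5 + \frac{\left(W - 1\right) \left(W - 8\right)}{5} = 5 + \frac{\left(-1 + W\right) \left(-8 + W\right)}{5}$)
$\sqrt{z{\left(-143 \right)} + \left(17 \left(- \frac{27}{-86}\right) + Q{\left(1 \right)}\right)} = \sqrt{121 + \left(17 \left(- \frac{27}{-86}\right) + \left(\frac{33}{5} - \frac{9}{5} + \frac{1^{2}}{5}\right)\right)} = \sqrt{121 + \left(17 \left(\left(-27\right) \left(- \frac{1}{86}\right)\right) + \left(\frac{33}{5} - \frac{9}{5} + \frac{1}{5} \cdot 1\right)\right)} = \sqrt{121 + \left(17 \cdot \frac{27}{86} + \left(\frac{33}{5} - \frac{9}{5} + \frac{1}{5}\right)\right)} = \sqrt{121 + \left(\frac{459}{86} + 5\right)} = \sqrt{121 + \frac{889}{86}} = \sqrt{\frac{11295}{86}} = \frac{3 \sqrt{107930}}{86}$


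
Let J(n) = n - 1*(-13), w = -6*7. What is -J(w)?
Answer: 29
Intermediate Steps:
w = -42
J(n) = 13 + n (J(n) = n + 13 = 13 + n)
-J(w) = -(13 - 42) = -1*(-29) = 29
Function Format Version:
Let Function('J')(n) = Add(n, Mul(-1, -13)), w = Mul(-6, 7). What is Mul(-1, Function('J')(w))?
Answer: 29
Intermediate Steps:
w = -42
Function('J')(n) = Add(13, n) (Function('J')(n) = Add(n, 13) = Add(13, n))
Mul(-1, Function('J')(w)) = Mul(-1, Add(13, -42)) = Mul(-1, -29) = 29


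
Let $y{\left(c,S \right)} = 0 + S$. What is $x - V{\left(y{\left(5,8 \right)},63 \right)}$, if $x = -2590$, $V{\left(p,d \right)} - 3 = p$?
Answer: $-2601$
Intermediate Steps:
$y{\left(c,S \right)} = S$
$V{\left(p,d \right)} = 3 + p$
$x - V{\left(y{\left(5,8 \right)},63 \right)} = -2590 - \left(3 + 8\right) = -2590 - 11 = -2601$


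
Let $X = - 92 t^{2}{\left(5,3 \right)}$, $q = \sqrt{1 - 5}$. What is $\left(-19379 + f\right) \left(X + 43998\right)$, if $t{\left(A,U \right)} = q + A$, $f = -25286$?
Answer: $-1878877890 + 82183600 i \approx -1.8789 \cdot 10^{9} + 8.2184 \cdot 10^{7} i$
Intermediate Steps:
$q = 2 i$ ($q = \sqrt{-4} = 2 i \approx 2.0 i$)
$t{\left(A,U \right)} = A + 2 i$ ($t{\left(A,U \right)} = 2 i + A = A + 2 i$)
$X = - 92 \left(5 + 2 i\right)^{2} \approx -1932.0 - 1840.0 i$
$\left(-19379 + f\right) \left(X + 43998\right) = \left(-19379 - 25286\right) \left(\left(-1932 - 1840 i\right) + 43998\right) = - 44665 \left(42066 - 1840 i\right) = -1878877890 + 82183600 i$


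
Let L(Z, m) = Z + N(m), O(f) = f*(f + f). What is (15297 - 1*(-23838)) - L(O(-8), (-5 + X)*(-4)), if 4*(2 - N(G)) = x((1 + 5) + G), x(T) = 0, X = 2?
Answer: 39005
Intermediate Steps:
N(G) = 2 (N(G) = 2 - ¼*0 = 2 + 0 = 2)
O(f) = 2*f² (O(f) = f*(2*f) = 2*f²)
L(Z, m) = 2 + Z (L(Z, m) = Z + 2 = 2 + Z)
(15297 - 1*(-23838)) - L(O(-8), (-5 + X)*(-4)) = (15297 - 1*(-23838)) - (2 + 2*(-8)²) = (15297 + 23838) - (2 + 2*64) = 39135 - (2 + 128) = 39135 - 1*130 = 39135 - 130 = 39005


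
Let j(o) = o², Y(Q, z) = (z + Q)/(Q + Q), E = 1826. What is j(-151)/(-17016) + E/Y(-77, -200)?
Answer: 4778651387/4713432 ≈ 1013.8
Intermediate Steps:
Y(Q, z) = (Q + z)/(2*Q) (Y(Q, z) = (Q + z)/((2*Q)) = (Q + z)*(1/(2*Q)) = (Q + z)/(2*Q))
j(-151)/(-17016) + E/Y(-77, -200) = (-151)²/(-17016) + 1826/(((½)*(-77 - 200)/(-77))) = 22801*(-1/17016) + 1826/(((½)*(-1/77)*(-277))) = -22801/17016 + 1826/(277/154) = -22801/17016 + 1826*(154/277) = -22801/17016 + 281204/277 = 4778651387/4713432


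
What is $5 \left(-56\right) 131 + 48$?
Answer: $-36632$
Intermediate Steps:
$5 \left(-56\right) 131 + 48 = \left(-280\right) 131 + 48 = -36680 + 48 = -36632$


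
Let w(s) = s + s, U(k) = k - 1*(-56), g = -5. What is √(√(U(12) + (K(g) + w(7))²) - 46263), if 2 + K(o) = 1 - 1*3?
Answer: √(-46263 + 2*√42) ≈ 215.06*I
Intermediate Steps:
U(k) = 56 + k (U(k) = k + 56 = 56 + k)
K(o) = -4 (K(o) = -2 + (1 - 1*3) = -2 + (1 - 3) = -2 - 2 = -4)
w(s) = 2*s
√(√(U(12) + (K(g) + w(7))²) - 46263) = √(√((56 + 12) + (-4 + 2*7)²) - 46263) = √(√(68 + (-4 + 14)²) - 46263) = √(√(68 + 10²) - 46263) = √(√(68 + 100) - 46263) = √(√168 - 46263) = √(2*√42 - 46263) = √(-46263 + 2*√42)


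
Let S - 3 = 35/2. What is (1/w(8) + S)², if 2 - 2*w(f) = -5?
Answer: 84681/196 ≈ 432.05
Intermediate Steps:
w(f) = 7/2 (w(f) = 1 - ½*(-5) = 1 + 5/2 = 7/2)
S = 41/2 (S = 3 + 35/2 = 41/2 ≈ 20.500)
(1/w(8) + S)² = (1/(7/2) + 41/2)² = (2/7 + 41/2)² = (291/14)² = 84681/196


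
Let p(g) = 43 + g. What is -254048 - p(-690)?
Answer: -253401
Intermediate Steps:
-254048 - p(-690) = -254048 - (43 - 690) = -254048 - 1*(-647) = -254048 + 647 = -253401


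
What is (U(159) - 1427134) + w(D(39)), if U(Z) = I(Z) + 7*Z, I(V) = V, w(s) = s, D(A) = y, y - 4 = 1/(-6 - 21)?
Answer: -38498167/27 ≈ -1.4259e+6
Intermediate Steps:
y = 107/27 (y = 4 + 1/(-6 - 21) = 4 + 1/(-27) = 4 - 1/27 = 107/27 ≈ 3.9630)
D(A) = 107/27
U(Z) = 8*Z (U(Z) = Z + 7*Z = 8*Z)
(U(159) - 1427134) + w(D(39)) = (8*159 - 1427134) + 107/27 = (1272 - 1427134) + 107/27 = -1425862 + 107/27 = -38498167/27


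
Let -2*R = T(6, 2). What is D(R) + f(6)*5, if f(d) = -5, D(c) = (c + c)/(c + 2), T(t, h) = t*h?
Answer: -22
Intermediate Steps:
T(t, h) = h*t
R = -6 ≈ -6.0000
D(c) = 2*c/(2 + c) (D(c) = (2*c)/(2 + c) = 2*c/(2 + c))
D(R) + f(6)*5 = 2*(-6)/(2 - 6) - 5*5 = 2*(-6)/(-4) - 25 = 2*(-6)*(-1/4) - 25 = 3 - 25 = -22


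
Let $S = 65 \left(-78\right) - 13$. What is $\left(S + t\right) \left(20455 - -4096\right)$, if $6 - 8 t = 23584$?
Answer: $- \frac{788602671}{4} \approx -1.9715 \cdot 10^{8}$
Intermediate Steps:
$t = - \frac{11789}{4}$ ($t = \frac{3}{4} - 2948 = - \frac{11789}{4} \approx -2947.3$)
$S = -5083$ ($S = -5070 - 13 = -5083$)
$\left(S + t\right) \left(20455 - -4096\right) = \left(-5083 - \frac{11789}{4}\right) \left(20455 - -4096\right) = - \frac{32121 \left(20455 + \left(-20500 + 24596\right)\right)}{4} = - \frac{32121 \left(20455 + 4096\right)}{4} = \left(- \frac{32121}{4}\right) 24551 = - \frac{788602671}{4}$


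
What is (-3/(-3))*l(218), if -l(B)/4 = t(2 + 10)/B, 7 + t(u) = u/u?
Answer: 12/109 ≈ 0.11009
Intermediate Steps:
t(u) = -6 (t(u) = -7 + u/u = -7 + 1 = -6)
l(B) = 24/B (l(B) = -(-24)/B = 24/B)
(-3/(-3))*l(218) = (-3/(-3))*(24/218) = (-3*(-1/3))*(24*(1/218)) = 1*(12/109) = 12/109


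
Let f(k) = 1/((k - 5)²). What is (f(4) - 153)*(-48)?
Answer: 7296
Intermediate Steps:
f(k) = (-5 + k)⁻² (f(k) = 1/((-5 + k)²) = (-5 + k)⁻²)
(f(4) - 153)*(-48) = ((-5 + 4)⁻² - 153)*(-48) = ((-1)⁻² - 153)*(-48) = (1 - 153)*(-48) = -152*(-48) = 7296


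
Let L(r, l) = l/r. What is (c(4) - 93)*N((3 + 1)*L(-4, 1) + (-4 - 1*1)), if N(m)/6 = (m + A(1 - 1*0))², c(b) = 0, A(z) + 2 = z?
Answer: -27342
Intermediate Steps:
A(z) = -2 + z
N(m) = 6*(-1 + m)² (N(m) = 6*(m + (-2 + (1 - 1*0)))² = 6*(m + (-2 + (1 + 0)))² = 6*(m + (-2 + 1))² = 6*(m - 1)² = 6*(-1 + m)²)
(c(4) - 93)*N((3 + 1)*L(-4, 1) + (-4 - 1*1)) = (0 - 93)*(6*(-1 + ((3 + 1)*(1/(-4)) + (-4 - 1*1)))²) = -558*(-1 + (4*(1*(-¼)) + (-4 - 1)))² = -558*(-1 + (4*(-¼) - 5))² = -558*(-1 + (-1 - 5))² = -558*(-1 - 6)² = -558*(-7)² = -558*49 = -93*294 = -27342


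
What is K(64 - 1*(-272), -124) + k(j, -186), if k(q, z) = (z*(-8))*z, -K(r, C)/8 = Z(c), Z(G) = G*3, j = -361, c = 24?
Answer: -277344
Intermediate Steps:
Z(G) = 3*G
K(r, C) = -576 (K(r, C) = -24*24 = -8*72 = -576)
k(q, z) = -8*z² (k(q, z) = (-8*z)*z = -8*z²)
K(64 - 1*(-272), -124) + k(j, -186) = -576 - 8*(-186)² = -576 - 8*34596 = -576 - 276768 = -277344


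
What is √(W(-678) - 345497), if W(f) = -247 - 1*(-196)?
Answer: 14*I*√1763 ≈ 587.83*I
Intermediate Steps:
W(f) = -51 (W(f) = -247 + 196 = -51)
√(W(-678) - 345497) = √(-51 - 345497) = √(-345548) = 14*I*√1763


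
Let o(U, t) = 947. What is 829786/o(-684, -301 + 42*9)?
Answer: 829786/947 ≈ 876.23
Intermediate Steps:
829786/o(-684, -301 + 42*9) = 829786/947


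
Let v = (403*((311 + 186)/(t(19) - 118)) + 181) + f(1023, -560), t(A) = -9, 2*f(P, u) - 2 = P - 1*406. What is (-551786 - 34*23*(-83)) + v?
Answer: -123943515/254 ≈ -4.8797e+5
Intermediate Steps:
f(P, u) = -202 + P/2 (f(P, u) = 1 + (P - 1*406)/2 = 1 + (P - 406)/2 = 1 + (-406 + P)/2 = 1 + (-203 + P/2) = -202 + P/2)
v = -275995/254 (v = (403*((311 + 186)/(-9 - 118)) + 181) + (-202 + (½)*1023) = (403*(497/(-127)) + 181) + (-202 + 1023/2) = (403*(497*(-1/127)) + 181) + 619/2 = (403*(-497/127) + 181) + 619/2 = (-200291/127 + 181) + 619/2 = -177304/127 + 619/2 = -275995/254 ≈ -1086.6)
(-551786 - 34*23*(-83)) + v = (-551786 - 34*23*(-83)) - 275995/254 = (-551786 - 782*(-83)) - 275995/254 = (-551786 + 64906) - 275995/254 = -486880 - 275995/254 = -123943515/254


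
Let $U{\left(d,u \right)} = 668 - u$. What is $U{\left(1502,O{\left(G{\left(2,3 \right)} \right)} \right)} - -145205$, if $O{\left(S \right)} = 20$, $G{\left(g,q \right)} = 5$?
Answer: $145853$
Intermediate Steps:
$U{\left(1502,O{\left(G{\left(2,3 \right)} \right)} \right)} - -145205 = \left(668 - 20\right) - -145205 = \left(668 - 20\right) + 145205 = 648 + 145205 = 145853$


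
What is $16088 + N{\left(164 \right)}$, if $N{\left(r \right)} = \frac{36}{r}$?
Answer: $\frac{659617}{41} \approx 16088.0$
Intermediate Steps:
$16088 + N{\left(164 \right)} = 16088 + \frac{36}{164} = 16088 + 36 \cdot \frac{1}{164} = 16088 + \frac{9}{41} = \frac{659617}{41}$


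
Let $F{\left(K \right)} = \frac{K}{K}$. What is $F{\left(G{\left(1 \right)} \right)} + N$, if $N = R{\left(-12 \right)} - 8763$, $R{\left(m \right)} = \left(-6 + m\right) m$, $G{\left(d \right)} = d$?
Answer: $-8546$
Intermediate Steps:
$R{\left(m \right)} = m \left(-6 + m\right)$
$F{\left(K \right)} = 1$
$N = -8547$ ($N = - 12 \left(-6 - 12\right) - 8763 = \left(-12\right) \left(-18\right) - 8763 = 216 - 8763 = -8547$)
$F{\left(G{\left(1 \right)} \right)} + N = 1 - 8547 = -8546$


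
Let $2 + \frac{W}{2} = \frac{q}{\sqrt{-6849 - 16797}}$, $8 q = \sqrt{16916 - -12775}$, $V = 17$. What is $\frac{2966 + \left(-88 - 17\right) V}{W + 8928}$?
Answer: $\frac{1329125139328}{10043279216809} + \frac{4724 i \sqrt{78008154}}{10043279216809} \approx 0.13234 + 4.1544 \cdot 10^{-6} i$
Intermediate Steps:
$q = \frac{3 \sqrt{3299}}{8}$ ($q = \frac{\sqrt{16916 - -12775}}{8} = \frac{\sqrt{16916 + 12775}}{8} = \frac{\sqrt{29691}}{8} = \frac{3 \sqrt{3299}}{8} \approx 21.539$)
$W = -4 - \frac{i \sqrt{78008154}}{31528}$ ($W = -4 + 2 \frac{\frac{3}{8} \sqrt{3299}}{\sqrt{-6849 - 16797}} = -4 + 2 \frac{\frac{3}{8} \sqrt{3299}}{\sqrt{-23646}} = -4 + 2 \frac{\frac{3}{8} \sqrt{3299}}{i \sqrt{23646}} = -4 + 2 \frac{3 \sqrt{3299}}{8} \left(- \frac{i \sqrt{23646}}{23646}\right) = -4 + 2 \left(- \frac{i \sqrt{78008154}}{63056}\right) = -4 - \frac{i \sqrt{78008154}}{31528} \approx -4.0 - 0.28014 i$)
$\frac{2966 + \left(-88 - 17\right) V}{W + 8928} = \frac{2966 + \left(-88 - 17\right) 17}{\left(-4 - \frac{i \sqrt{78008154}}{31528}\right) + 8928} = \frac{2966 - 1785}{8924 - \frac{i \sqrt{78008154}}{31528}} = \frac{1181}{8924 - \frac{i \sqrt{78008154}}{31528}}$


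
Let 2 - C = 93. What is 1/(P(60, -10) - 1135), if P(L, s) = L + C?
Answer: -1/1166 ≈ -0.00085763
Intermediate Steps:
C = -91 (C = 2 - 1*93 = 2 - 93 = -91)
P(L, s) = -91 + L (P(L, s) = L - 91 = -91 + L)
1/(P(60, -10) - 1135) = 1/((-91 + 60) - 1135) = 1/(-31 - 1135) = 1/(-1166) = -1/1166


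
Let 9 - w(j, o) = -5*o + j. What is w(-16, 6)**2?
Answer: 3025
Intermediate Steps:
w(j, o) = 9 - j + 5*o (w(j, o) = 9 - (-5*o + j) = 9 - (j - 5*o) = 9 + (-j + 5*o) = 9 - j + 5*o)
w(-16, 6)**2 = (9 - 1*(-16) + 5*6)**2 = (9 + 16 + 30)**2 = 55**2 = 3025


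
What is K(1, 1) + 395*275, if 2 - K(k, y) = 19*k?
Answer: 108608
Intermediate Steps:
K(k, y) = 2 - 19*k
K(1, 1) + 395*275 = (2 - 19*1) + 395*275 = (2 - 19) + 108625 = -17 + 108625 = 108608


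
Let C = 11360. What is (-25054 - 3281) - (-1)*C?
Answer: -16975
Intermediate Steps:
(-25054 - 3281) - (-1)*C = (-25054 - 3281) - (-1)*11360 = -28335 - 1*(-11360) = -28335 + 11360 = -16975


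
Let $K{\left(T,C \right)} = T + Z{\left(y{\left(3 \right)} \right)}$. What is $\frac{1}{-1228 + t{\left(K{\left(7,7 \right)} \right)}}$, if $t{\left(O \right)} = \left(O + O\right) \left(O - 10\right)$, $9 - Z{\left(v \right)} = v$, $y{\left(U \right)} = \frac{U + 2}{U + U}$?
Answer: $- \frac{18}{19283} \approx -0.00093346$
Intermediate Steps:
$y{\left(U \right)} = \frac{2 + U}{2 U}$
$Z{\left(v \right)} = 9 - v$
$K{\left(T,C \right)} = \frac{49}{6} + T$ ($K{\left(T,C \right)} = T + \left(9 - \frac{2 + 3}{2 \cdot 3}\right) = T + \left(9 - \frac{1}{2} \cdot \frac{1}{3} \cdot 5\right) = T + \left(9 - \frac{5}{6}\right) = T + \frac{49}{6} = \frac{49}{6} + T$)
$t{\left(O \right)} = 2 O \left(-10 + O\right)$
$\frac{1}{-1228 + t{\left(K{\left(7,7 \right)} \right)}} = \frac{1}{-1228 + 2 \left(\frac{49}{6} + 7\right) \left(-10 + \left(\frac{49}{6} + 7\right)\right)} = \frac{1}{-1228 + 2 \cdot \frac{91}{6} \left(-10 + \frac{91}{6}\right)} = \frac{1}{-1228 + 2 \cdot \frac{91}{6} \cdot \frac{31}{6}} = \frac{1}{-1228 + \frac{2821}{18}} = \frac{1}{- \frac{19283}{18}} = - \frac{18}{19283}$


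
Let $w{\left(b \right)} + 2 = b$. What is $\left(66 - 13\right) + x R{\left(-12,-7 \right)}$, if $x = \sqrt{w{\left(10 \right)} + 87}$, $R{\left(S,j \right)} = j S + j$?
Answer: $53 + 77 \sqrt{95} \approx 803.5$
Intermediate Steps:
$R{\left(S,j \right)} = j + S j$ ($R{\left(S,j \right)} = S j + j = j + S j$)
$w{\left(b \right)} = -2 + b$
$x = \sqrt{95}$ ($x = \sqrt{\left(-2 + 10\right) + 87} = \sqrt{8 + 87} = \sqrt{95} \approx 9.7468$)
$\left(66 - 13\right) + x R{\left(-12,-7 \right)} = \left(66 - 13\right) + \sqrt{95} \left(- 7 \left(1 - 12\right)\right) = 53 + \sqrt{95} \left(\left(-7\right) \left(-11\right)\right) = 53 + \sqrt{95} \cdot 77 = 53 + 77 \sqrt{95}$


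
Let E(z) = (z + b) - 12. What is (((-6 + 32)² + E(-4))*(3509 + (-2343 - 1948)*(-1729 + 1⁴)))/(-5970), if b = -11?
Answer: -4814513693/5970 ≈ -8.0645e+5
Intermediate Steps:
E(z) = -23 + z (E(z) = (z - 11) - 12 = (-11 + z) - 12 = -23 + z)
(((-6 + 32)² + E(-4))*(3509 + (-2343 - 1948)*(-1729 + 1⁴)))/(-5970) = (((-6 + 32)² + (-23 - 4))*(3509 + (-2343 - 1948)*(-1729 + 1⁴)))/(-5970) = ((26² - 27)*(3509 - 4291*(-1729 + 1)))*(-1/5970) = ((676 - 27)*(3509 - 4291*(-1728)))*(-1/5970) = (649*(3509 + 7414848))*(-1/5970) = (649*7418357)*(-1/5970) = 4814513693*(-1/5970) = -4814513693/5970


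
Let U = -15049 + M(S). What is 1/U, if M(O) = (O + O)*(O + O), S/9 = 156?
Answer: 1/7869815 ≈ 1.2707e-7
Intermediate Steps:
S = 1404 (S = 9*156 = 1404)
M(O) = 4*O² (M(O) = (2*O)*(2*O) = 4*O²)
U = 7869815 (U = -15049 + 4*1404² = -15049 + 4*1971216 = -15049 + 7884864 = 7869815)
1/U = 1/7869815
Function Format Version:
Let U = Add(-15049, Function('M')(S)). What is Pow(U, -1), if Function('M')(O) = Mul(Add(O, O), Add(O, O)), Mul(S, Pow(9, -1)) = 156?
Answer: Rational(1, 7869815) ≈ 1.2707e-7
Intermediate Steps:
S = 1404 (S = Mul(9, 156) = 1404)
Function('M')(O) = Mul(4, Pow(O, 2)) (Function('M')(O) = Mul(Mul(2, O), Mul(2, O)) = Mul(4, Pow(O, 2)))
U = 7869815 (U = Add(-15049, Mul(4, Pow(1404, 2))) = Add(-15049, Mul(4, 1971216)) = Add(-15049, 7884864) = 7869815)
Pow(U, -1) = Pow(7869815, -1) = Rational(1, 7869815)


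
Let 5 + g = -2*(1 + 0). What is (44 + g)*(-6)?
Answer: -222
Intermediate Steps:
g = -7 (g = -5 - 2*(1 + 0) = -5 - 2*1 = -5 - 2 = -7)
(44 + g)*(-6) = (44 - 7)*(-6) = 37*(-6) = -222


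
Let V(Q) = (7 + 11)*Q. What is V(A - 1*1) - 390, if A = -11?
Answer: -606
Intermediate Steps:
V(Q) = 18*Q
V(A - 1*1) - 390 = 18*(-11 - 1*1) - 390 = 18*(-11 - 1) - 390 = 18*(-12) - 390 = -216 - 390 = -606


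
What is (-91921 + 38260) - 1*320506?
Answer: -374167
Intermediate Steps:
(-91921 + 38260) - 1*320506 = -53661 - 320506 = -374167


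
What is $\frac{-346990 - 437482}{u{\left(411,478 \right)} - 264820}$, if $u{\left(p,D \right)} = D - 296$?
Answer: $\frac{392236}{132319} \approx 2.9643$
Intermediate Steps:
$u{\left(p,D \right)} = -296 + D$
$\frac{-346990 - 437482}{u{\left(411,478 \right)} - 264820} = \frac{-346990 - 437482}{\left(-296 + 478\right) - 264820} = - \frac{784472}{182 - 264820} = - \frac{784472}{-264638} = \left(-784472\right) \left(- \frac{1}{264638}\right) = \frac{392236}{132319}$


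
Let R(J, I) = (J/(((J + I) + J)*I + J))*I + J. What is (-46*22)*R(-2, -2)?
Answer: 8096/5 ≈ 1619.2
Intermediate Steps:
R(J, I) = J + I*J/(J + I*(I + 2*J)) (R(J, I) = (J/(((I + J) + J)*I + J))*I + J = (J/((I + 2*J)*I + J))*I + J = (J/(I*(I + 2*J) + J))*I + J = (J/(J + I*(I + 2*J)))*I + J = I*J/(J + I*(I + 2*J)) + J = J + I*J/(J + I*(I + 2*J)))
(-46*22)*R(-2, -2) = (-46*22)*(-2*(-2 - 2 + (-2)**2 + 2*(-2)*(-2))/(-2 + (-2)**2 + 2*(-2)*(-2))) = -(-2024)*(-2 - 2 + 4 + 8)/(-2 + 4 + 8) = -(-2024)*8/10 = -1012*(-8/5) = 8096/5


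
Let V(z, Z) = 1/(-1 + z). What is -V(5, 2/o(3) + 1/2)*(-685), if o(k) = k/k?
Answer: 685/4 ≈ 171.25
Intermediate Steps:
o(k) = 1
-V(5, 2/o(3) + 1/2)*(-685) = -1/(-1 + 5)*(-685) = -1/4*(-685) = 685/4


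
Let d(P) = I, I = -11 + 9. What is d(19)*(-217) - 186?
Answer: 248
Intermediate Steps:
I = -2
d(P) = -2
d(19)*(-217) - 186 = -2*(-217) - 186 = 434 - 186 = 248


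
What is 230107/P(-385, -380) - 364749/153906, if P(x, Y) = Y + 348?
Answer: -5904419985/820832 ≈ -7193.2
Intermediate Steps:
P(x, Y) = 348 + Y
230107/P(-385, -380) - 364749/153906 = 230107/(348 - 380) - 364749/153906 = 230107/(-32) - 364749*1/153906 = 230107*(-1/32) - 121583/51302 = -230107/32 - 121583/51302 = -5904419985/820832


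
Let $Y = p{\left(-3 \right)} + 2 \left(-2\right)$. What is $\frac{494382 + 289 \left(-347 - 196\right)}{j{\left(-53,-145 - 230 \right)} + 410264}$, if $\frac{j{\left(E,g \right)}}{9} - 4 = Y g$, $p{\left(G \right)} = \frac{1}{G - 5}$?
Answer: $\frac{539928}{678755} \approx 0.79547$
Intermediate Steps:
$p{\left(G \right)} = \frac{1}{-5 + G}$
$Y = - \frac{33}{8}$ ($Y = \frac{1}{-5 - 3} + 2 \left(-2\right) = \frac{1}{-8} - 4 = - \frac{1}{8} - 4 = - \frac{33}{8} \approx -4.125$)
$j{\left(E,g \right)} = 36 - \frac{297 g}{8}$ ($j{\left(E,g \right)} = 36 + 9 \left(- \frac{33 g}{8}\right) = 36 - \frac{297 g}{8}$)
$\frac{494382 + 289 \left(-347 - 196\right)}{j{\left(-53,-145 - 230 \right)} + 410264} = \frac{494382 + 289 \left(-347 - 196\right)}{\left(36 - \frac{297 \left(-145 - 230\right)}{8}\right) + 410264} = \frac{494382 + 289 \left(-543\right)}{\left(36 - \frac{297 \left(-145 - 230\right)}{8}\right) + 410264} = \frac{494382 - 156927}{\left(36 - - \frac{111375}{8}\right) + 410264} = \frac{337455}{\left(36 + \frac{111375}{8}\right) + 410264} = \frac{337455}{\frac{111663}{8} + 410264} = \frac{337455}{\frac{3393775}{8}} = 337455 \cdot \frac{8}{3393775} = \frac{539928}{678755}$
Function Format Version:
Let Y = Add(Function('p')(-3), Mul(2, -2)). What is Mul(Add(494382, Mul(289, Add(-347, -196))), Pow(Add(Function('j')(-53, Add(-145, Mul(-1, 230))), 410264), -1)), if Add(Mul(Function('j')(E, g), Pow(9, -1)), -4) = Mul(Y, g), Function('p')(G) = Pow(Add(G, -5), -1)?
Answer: Rational(539928, 678755) ≈ 0.79547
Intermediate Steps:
Function('p')(G) = Pow(Add(-5, G), -1)
Y = Rational(-33, 8) (Y = Add(Pow(Add(-5, -3), -1), Mul(2, -2)) = Add(Pow(-8, -1), -4) = Add(Rational(-1, 8), -4) = Rational(-33, 8) ≈ -4.1250)
Function('j')(E, g) = Add(36, Mul(Rational(-297, 8), g)) (Function('j')(E, g) = Add(36, Mul(9, Mul(Rational(-33, 8), g))) = Add(36, Mul(Rational(-297, 8), g)))
Mul(Add(494382, Mul(289, Add(-347, -196))), Pow(Add(Function('j')(-53, Add(-145, Mul(-1, 230))), 410264), -1)) = Mul(Add(494382, Mul(289, Add(-347, -196))), Pow(Add(Add(36, Mul(Rational(-297, 8), Add(-145, Mul(-1, 230)))), 410264), -1)) = Mul(Add(494382, Mul(289, -543)), Pow(Add(Add(36, Mul(Rational(-297, 8), Add(-145, -230))), 410264), -1)) = Mul(Add(494382, -156927), Pow(Add(Add(36, Mul(Rational(-297, 8), -375)), 410264), -1)) = Mul(337455, Pow(Add(Add(36, Rational(111375, 8)), 410264), -1)) = Mul(337455, Pow(Add(Rational(111663, 8), 410264), -1)) = Mul(337455, Pow(Rational(3393775, 8), -1)) = Mul(337455, Rational(8, 3393775)) = Rational(539928, 678755)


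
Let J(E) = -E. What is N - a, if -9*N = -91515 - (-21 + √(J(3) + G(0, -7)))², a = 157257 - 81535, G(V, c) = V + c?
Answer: -196661/3 + (21 - I*√10)²/9 ≈ -65506.0 - 14.757*I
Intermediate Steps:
a = 75722
N = 30505/3 + (-21 + I*√10)²/9 (N = -(-91515 - (-21 + √(-1*3 + (0 - 7)))²)/9 = -(-91515 - (-21 + √(-3 - 7))²)/9 = -(-91515 - (-21 + √(-10))²)/9 = -(-91515 - (-21 + I*√10)²)/9 = 30505/3 + (-21 + I*√10)²/9 ≈ 10216.0 - 14.757*I)
N - a = (91946/9 - 14*I*√10/3) - 1*75722 = (91946/9 - 14*I*√10/3) - 75722 = -589552/9 - 14*I*√10/3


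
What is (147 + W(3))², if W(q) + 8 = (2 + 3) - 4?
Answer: 19600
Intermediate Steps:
W(q) = -7 (W(q) = -8 + ((2 + 3) - 4) = -8 + (5 - 4) = -8 + 1 = -7)
(147 + W(3))² = (147 - 7)² = 140² = 19600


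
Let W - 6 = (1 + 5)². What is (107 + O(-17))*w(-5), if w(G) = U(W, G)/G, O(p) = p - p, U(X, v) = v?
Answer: 107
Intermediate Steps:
W = 42 (W = 6 + (1 + 5)² = 6 + 6² = 6 + 36 = 42)
O(p) = 0
w(G) = 1 (w(G) = G/G = 1)
(107 + O(-17))*w(-5) = (107 + 0)*1 = 107*1 = 107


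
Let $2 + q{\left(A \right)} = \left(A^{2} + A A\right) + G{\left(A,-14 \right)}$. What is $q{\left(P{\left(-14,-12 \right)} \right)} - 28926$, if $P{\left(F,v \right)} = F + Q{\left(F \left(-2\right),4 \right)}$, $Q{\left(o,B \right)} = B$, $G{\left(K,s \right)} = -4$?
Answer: $-28732$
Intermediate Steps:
$P{\left(F,v \right)} = 4 + F$ ($P{\left(F,v \right)} = F + 4 = 4 + F$)
$q{\left(A \right)} = -6 + 2 A^{2}$ ($q{\left(A \right)} = -2 - \left(4 - A^{2} - A A\right) = -2 + \left(\left(A^{2} + A^{2}\right) - 4\right) = -2 + \left(2 A^{2} - 4\right) = -2 + \left(-4 + 2 A^{2}\right) = -6 + 2 A^{2}$)
$q{\left(P{\left(-14,-12 \right)} \right)} - 28926 = \left(-6 + 2 \left(4 - 14\right)^{2}\right) - 28926 = \left(-6 + 2 \left(-10\right)^{2}\right) - 28926 = \left(-6 + 2 \cdot 100\right) - 28926 = \left(-6 + 200\right) - 28926 = 194 - 28926 = -28732$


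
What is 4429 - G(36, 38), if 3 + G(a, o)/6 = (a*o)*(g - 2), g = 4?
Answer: -11969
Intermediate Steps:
G(a, o) = -18 + 12*a*o (G(a, o) = -18 + 6*((a*o)*(4 - 2)) = -18 + 6*((a*o)*2) = -18 + 6*(2*a*o) = -18 + 12*a*o)
4429 - G(36, 38) = 4429 - (-18 + 12*36*38) = 4429 - (-18 + 16416) = 4429 - 1*16398 = 4429 - 16398 = -11969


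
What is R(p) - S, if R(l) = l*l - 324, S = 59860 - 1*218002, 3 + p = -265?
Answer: 229642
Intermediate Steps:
p = -268 (p = -3 - 265 = -268)
S = -158142 (S = 59860 - 218002 = -158142)
R(l) = -324 + l**2 (R(l) = l**2 - 324 = -324 + l**2)
R(p) - S = (-324 + (-268)**2) - 1*(-158142) = (-324 + 71824) + 158142 = 71500 + 158142 = 229642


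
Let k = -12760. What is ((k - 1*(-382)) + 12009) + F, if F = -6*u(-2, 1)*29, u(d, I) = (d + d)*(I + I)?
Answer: 1023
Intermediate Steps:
u(d, I) = 4*I*d (u(d, I) = (2*d)*(2*I) = 4*I*d)
F = 1392 (F = -24*(-2)*29 = -6*(-8)*29 = 48*29 = 1392)
((k - 1*(-382)) + 12009) + F = ((-12760 - 1*(-382)) + 12009) + 1392 = ((-12760 + 382) + 12009) + 1392 = (-12378 + 12009) + 1392 = -369 + 1392 = 1023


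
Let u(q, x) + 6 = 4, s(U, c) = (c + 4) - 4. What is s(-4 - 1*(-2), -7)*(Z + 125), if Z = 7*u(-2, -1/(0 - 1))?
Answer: -777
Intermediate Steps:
s(U, c) = c (s(U, c) = (4 + c) - 4 = c)
u(q, x) = -2 (u(q, x) = -6 + 4 = -2)
Z = -14 (Z = 7*(-2) = -14)
s(-4 - 1*(-2), -7)*(Z + 125) = -7*(-14 + 125) = -7*111 = -777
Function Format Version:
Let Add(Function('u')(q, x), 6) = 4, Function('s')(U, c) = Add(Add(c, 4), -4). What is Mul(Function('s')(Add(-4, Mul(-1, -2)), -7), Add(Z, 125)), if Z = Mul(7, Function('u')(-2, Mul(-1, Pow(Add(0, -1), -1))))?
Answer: -777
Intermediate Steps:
Function('s')(U, c) = c (Function('s')(U, c) = Add(Add(4, c), -4) = c)
Function('u')(q, x) = -2 (Function('u')(q, x) = Add(-6, 4) = -2)
Z = -14 (Z = Mul(7, -2) = -14)
Mul(Function('s')(Add(-4, Mul(-1, -2)), -7), Add(Z, 125)) = Mul(-7, Add(-14, 125)) = Mul(-7, 111) = -777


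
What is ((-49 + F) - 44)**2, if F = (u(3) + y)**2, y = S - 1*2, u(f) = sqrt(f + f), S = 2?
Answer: 7569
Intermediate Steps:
u(f) = sqrt(2)*sqrt(f) (u(f) = sqrt(2*f) = sqrt(2)*sqrt(f))
y = 0 (y = 2 - 1*2 = 2 - 2 = 0)
F = 6 (F = (sqrt(2)*sqrt(3) + 0)**2 = (sqrt(6) + 0)**2 = (sqrt(6))**2 = 6)
((-49 + F) - 44)**2 = ((-49 + 6) - 44)**2 = (-43 - 44)**2 = (-87)**2 = 7569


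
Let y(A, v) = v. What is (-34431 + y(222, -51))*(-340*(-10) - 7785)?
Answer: 151203570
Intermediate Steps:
(-34431 + y(222, -51))*(-340*(-10) - 7785) = (-34431 - 51)*(-340*(-10) - 7785) = -34482*(3400 - 7785) = -34482*(-4385) = 151203570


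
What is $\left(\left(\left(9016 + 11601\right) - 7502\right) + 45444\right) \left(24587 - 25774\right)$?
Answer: $-69509533$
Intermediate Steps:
$\left(\left(\left(9016 + 11601\right) - 7502\right) + 45444\right) \left(24587 - 25774\right) = \left(\left(20617 - 7502\right) + 45444\right) \left(24587 - 25774\right) = \left(13115 + 45444\right) \left(24587 - 25774\right) = 58559 \left(-1187\right) = -69509533$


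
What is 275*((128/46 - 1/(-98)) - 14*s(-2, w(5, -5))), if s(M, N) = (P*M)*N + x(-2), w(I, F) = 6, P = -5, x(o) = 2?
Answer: -536298675/2254 ≈ -2.3793e+5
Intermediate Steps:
s(M, N) = 2 - 5*M*N (s(M, N) = (-5*M)*N + 2 = -5*M*N + 2 = 2 - 5*M*N)
275*((128/46 - 1/(-98)) - 14*s(-2, w(5, -5))) = 275*((128/46 - 1/(-98)) - 14*(2 - 5*(-2)*6)) = 275*((128*(1/46) - 1*(-1/98)) - 14*(2 + 60)) = 275*((64/23 + 1/98) - 14*62) = 275*(6295/2254 - 868) = 275*(-1950177/2254) = -536298675/2254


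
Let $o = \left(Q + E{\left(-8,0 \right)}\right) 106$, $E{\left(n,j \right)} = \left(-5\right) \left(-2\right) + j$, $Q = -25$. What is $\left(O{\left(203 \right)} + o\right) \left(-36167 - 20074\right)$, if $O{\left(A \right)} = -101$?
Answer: $95103531$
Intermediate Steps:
$E{\left(n,j \right)} = 10 + j$
$o = -1590$ ($o = \left(-25 + \left(10 + 0\right)\right) 106 = \left(-25 + 10\right) 106 = \left(-15\right) 106 = -1590$)
$\left(O{\left(203 \right)} + o\right) \left(-36167 - 20074\right) = \left(-101 - 1590\right) \left(-36167 - 20074\right) = \left(-1691\right) \left(-56241\right) = 95103531$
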